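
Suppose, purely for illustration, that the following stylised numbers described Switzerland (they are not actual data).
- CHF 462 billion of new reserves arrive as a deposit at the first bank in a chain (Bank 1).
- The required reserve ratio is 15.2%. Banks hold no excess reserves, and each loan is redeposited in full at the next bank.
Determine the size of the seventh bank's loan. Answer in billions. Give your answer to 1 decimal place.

Each bank lends a fraction (1 − rr) = 0.8480 of the deposit it receives, so Bank 7 receives 462·0.8480^6 and lends 462·0.8480^7 ≈ 145.6844 billion.

CHF 145.7 billion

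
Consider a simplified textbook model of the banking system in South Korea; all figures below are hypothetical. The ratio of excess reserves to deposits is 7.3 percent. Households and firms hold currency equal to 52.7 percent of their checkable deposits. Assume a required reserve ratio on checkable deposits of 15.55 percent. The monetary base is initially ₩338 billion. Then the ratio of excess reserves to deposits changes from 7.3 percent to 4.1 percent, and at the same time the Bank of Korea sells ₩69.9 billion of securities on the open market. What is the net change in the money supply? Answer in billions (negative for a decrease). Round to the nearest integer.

Before: m₁ = (1 + 0.527) / (0.1555 + 0.073 + 0.527) ≈ 2.0212, MB₁ = 338, so M₁ = 2.0212 × 338 = 683.1656 billion.
After: m₂ = (1 + 0.527) / (0.1555 + 0.041 + 0.527) ≈ 2.1106, MB₂ = 338 − 69.9 = 268.1, so M₂ = 2.1106 × 268.1 ≈ 565.8519 billion.
ΔM = M₂ − M₁ = 565.8519 − 683.1656 = -117.3137 billion.

-117 billion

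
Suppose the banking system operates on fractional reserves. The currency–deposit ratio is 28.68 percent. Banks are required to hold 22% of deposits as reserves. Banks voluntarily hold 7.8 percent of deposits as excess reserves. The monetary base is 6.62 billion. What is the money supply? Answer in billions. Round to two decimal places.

14.57 billion

The money multiplier is m = (1 + c) / (rr + e + c) = (1 + 0.2868) / (0.22 + 0.078 + 0.2868) ≈ 2.2004.
So M = m × MB = 2.2004 × 6.62 ≈ 14.5666 billion.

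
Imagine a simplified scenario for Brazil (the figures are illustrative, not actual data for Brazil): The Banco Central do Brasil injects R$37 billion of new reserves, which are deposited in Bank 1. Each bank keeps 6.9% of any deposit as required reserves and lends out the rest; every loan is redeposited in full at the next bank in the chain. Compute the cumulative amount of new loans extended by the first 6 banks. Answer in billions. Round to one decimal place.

R$174.1 billion

Bank i lends (1 − rr)^i of the original deposit: Bank 1 lends 37·0.9310 = 34.4470, Bank 2 lends 37·0.9310² ≈ 32.0702, and so on.
Summing a geometric series: total = 37·[0.9310·(1 − 0.9310^6) / (1 − 0.9310)] ≈ 174.1443 billion.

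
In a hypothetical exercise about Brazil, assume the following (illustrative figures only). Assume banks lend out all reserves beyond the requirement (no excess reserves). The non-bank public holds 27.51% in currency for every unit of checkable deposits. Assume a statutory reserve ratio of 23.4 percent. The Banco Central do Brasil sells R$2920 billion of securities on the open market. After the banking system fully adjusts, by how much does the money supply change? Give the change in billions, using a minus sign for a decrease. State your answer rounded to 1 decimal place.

-7313.5 billion

The money multiplier is m = (1 + c) / (rr + c) = (1 + 0.2751) / (0.234 + 0.2751) ≈ 2.504616.
The sale removes 2920 billion of base, so ΔM = m × ΔMB = 2.504616 × (−2920) ≈ -7313.4787 billion.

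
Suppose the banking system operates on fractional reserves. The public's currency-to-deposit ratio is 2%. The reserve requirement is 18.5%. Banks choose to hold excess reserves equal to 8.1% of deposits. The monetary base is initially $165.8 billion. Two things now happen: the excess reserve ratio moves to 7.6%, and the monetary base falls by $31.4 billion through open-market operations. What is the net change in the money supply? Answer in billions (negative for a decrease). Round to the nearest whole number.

Before: m₁ = (1 + 0.02) / (0.185 + 0.081 + 0.02) ≈ 3.5664, MB₁ = 165.8, so M₁ = 3.5664 × 165.8 ≈ 591.3091 billion.
After: m₂ = (1 + 0.02) / (0.185 + 0.076 + 0.02) ≈ 3.6299, MB₂ = 165.8 − 31.4 = 134.4, so M₂ = 3.6299 × 134.4 ≈ 487.8586 billion.
ΔM = M₂ − M₁ = 487.8586 − 591.3091 = -103.4505 billion.

-103 billion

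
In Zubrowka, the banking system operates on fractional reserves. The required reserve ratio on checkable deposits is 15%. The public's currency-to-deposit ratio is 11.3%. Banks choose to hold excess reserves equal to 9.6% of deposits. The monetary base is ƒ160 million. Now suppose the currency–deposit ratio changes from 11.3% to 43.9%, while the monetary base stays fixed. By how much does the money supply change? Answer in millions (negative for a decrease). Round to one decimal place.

Initially m₁ = (1 + 0.113) / (0.15 + 0.096 + 0.113) ≈ 3.10028, so M₁ = 3.10028 × 160 = 496.0448 million.
After the change m₂ = (1 + 0.439) / (0.15 + 0.096 + 0.439) ≈ 2.10073, so M₂ = 2.10073 × 160 = 336.1168 million.
ΔM = M₂ − M₁ = 336.1168 − 496.0448 = -159.928 million.

-159.9 million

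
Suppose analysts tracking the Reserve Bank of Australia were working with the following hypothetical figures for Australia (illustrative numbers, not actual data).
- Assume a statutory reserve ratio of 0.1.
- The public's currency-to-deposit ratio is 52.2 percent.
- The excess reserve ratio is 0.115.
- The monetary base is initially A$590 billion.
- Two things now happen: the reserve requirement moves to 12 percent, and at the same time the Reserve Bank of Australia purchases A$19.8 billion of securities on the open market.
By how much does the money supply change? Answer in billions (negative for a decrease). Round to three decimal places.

Before: m₁ = (1 + 0.522) / (0.1 + 0.115 + 0.522) = 2.0651289, MB₁ = 590, so M₁ = 2.0651289 × 590 ≈ 1218.4261 billion.
After: m₂ = (1 + 0.522) / (0.12 + 0.115 + 0.522) ≈ 2.0105680, MB₂ = 590 + 19.8 = 609.8, so M₂ = 2.0105680 × 609.8 ≈ 1226.0444 billion.
ΔM = M₂ − M₁ = 1226.0444 − 1218.4261 = 7.6183 billion.

A$7.618 billion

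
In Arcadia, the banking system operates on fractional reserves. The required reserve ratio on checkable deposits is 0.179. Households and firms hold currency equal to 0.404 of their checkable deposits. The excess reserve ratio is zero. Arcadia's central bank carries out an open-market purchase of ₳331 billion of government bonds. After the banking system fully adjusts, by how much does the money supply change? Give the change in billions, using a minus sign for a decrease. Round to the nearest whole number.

₳797 billion

The money multiplier is m = (1 + c) / (rr + c) = (1 + 0.404) / (0.179 + 0.404) ≈ 2.4082.
The purchase adds 331 billion of base, so ΔM = m × ΔMB = 2.4082 × (+331) = 797.1142 billion.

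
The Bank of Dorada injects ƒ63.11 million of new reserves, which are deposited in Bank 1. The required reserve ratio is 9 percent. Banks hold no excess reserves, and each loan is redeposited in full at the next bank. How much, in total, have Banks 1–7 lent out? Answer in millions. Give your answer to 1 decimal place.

Bank i lends (1 − rr)^i of the original deposit: Bank 1 lends 63.11·0.9100 = 57.4301, Bank 2 lends 63.11·0.9100² ≈ 52.2614, and so on.
Summing a geometric series: total = 63.11·[0.9100·(1 − 0.9100^7) / (1 − 0.9100)] ≈ 308.3607 million.

ƒ308.4 million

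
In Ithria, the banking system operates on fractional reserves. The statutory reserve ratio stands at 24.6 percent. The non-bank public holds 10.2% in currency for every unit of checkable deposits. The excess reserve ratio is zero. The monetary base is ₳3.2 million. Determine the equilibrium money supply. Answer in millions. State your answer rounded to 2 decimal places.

₳10.13 million

The money multiplier is m = (1 + c) / (rr + c) = (1 + 0.102) / (0.246 + 0.102) ≈ 3.1667.
So M = m × MB = 3.1667 × 3.2 ≈ 10.1334 million.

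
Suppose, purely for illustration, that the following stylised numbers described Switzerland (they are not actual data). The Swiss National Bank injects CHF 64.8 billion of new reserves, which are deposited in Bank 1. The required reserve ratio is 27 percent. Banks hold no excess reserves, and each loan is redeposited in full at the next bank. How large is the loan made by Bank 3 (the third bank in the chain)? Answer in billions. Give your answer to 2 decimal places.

Each bank lends a fraction (1 − rr) = 0.7300 of the deposit it receives, so Bank 3 receives 64.8·0.7300^2 and lends 64.8·0.7300^3 ≈ 25.2083 billion.

CHF 25.21 billion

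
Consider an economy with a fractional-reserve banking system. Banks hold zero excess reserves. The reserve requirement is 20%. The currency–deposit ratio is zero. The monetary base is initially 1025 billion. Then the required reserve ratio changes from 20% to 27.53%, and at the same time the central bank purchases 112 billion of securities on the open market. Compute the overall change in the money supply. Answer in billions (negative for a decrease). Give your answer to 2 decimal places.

-994.96 billion

Before: m₁ = 1 / (0.2) = 5, MB₁ = 1025, so M₁ = 5 × 1025 = 5125 billion.
After: m₂ = 1 / (0.2753) ≈ 3.6324010, MB₂ = 1025 + 112 = 1137, so M₂ = 3.6324010 × 1137 ≈ 4130.0399 billion.
ΔM = M₂ − M₁ = 4130.0399 − 5125 = -994.9601 billion.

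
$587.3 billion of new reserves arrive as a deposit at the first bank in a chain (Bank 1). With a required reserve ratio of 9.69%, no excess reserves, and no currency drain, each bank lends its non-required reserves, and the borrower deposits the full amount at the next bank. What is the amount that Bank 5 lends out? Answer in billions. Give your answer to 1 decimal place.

Each bank lends a fraction (1 − rr) = 0.9031 of the deposit it receives, so Bank 5 receives 587.3·0.9031^4 and lends 587.3·0.9031^5 ≈ 352.8086 billion.

$352.8 billion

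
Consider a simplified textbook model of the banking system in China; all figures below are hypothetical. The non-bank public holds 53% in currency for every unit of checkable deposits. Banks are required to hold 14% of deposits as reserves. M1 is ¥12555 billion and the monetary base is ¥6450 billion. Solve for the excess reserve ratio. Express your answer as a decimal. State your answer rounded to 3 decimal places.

0.116

Using m = M/MB = 12555/6450 ≈ 1.946512. Since m = (1 + c)/(c + rr + e), the denominator satisfies c + rr + e = (1 + c)/m = (1 + 0.53) / 1.946512 ≈ 0.786021.
With c = 0.53 and rr = 0.14, the excess reserve ratio is 0.786021 − 0.53 − 0.14 = 0.116021.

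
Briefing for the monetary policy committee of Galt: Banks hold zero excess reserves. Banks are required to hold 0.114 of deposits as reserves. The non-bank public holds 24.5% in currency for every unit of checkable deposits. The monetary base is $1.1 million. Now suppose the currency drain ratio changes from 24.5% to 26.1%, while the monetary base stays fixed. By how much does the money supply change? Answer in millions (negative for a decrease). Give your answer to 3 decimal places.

Initially m₁ = (1 + 0.245) / (0.114 + 0.245) ≈ 3.46797, so M₁ = 3.46797 × 1.1 ≈ 3.8148 million.
After the change m₂ = (1 + 0.261) / (0.114 + 0.261) ≈ 3.36267, so M₂ = 3.36267 × 1.1 ≈ 3.6989 million.
ΔM = M₂ − M₁ = 3.6989 − 3.8148 = -0.1159 million.

-0.116 million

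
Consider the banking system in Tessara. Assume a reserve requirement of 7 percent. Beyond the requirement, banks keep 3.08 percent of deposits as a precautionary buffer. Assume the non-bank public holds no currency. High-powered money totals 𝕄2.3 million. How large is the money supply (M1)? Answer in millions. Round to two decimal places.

𝕄22.82 million

The money multiplier is m = 1 / (rr + e) = 1 / (0.07 + 0.0308) ≈ 9.9206.
So M = m × MB = 9.9206 × 2.3 ≈ 22.8174 million.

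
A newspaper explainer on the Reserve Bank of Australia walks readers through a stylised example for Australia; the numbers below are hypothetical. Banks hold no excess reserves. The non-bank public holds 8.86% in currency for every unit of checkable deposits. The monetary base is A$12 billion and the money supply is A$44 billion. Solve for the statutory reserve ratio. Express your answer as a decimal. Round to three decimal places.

0.208

Using m = M/MB = 44/12 ≈ 3.666667. Since m = (1 + c)/(c + rr + e), the denominator satisfies c + rr + e = (1 + c)/m = (1 + 0.0886) / 3.666667 ≈ 0.296891.
With c = 0.0886 and e = 0, the statutory reserve ratio is 0.296891 − 0.0886 − 0 = 0.208291.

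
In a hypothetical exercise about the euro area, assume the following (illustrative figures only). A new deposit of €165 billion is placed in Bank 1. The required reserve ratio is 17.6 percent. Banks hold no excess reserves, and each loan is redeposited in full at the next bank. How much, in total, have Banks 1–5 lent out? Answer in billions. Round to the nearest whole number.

Bank i lends (1 − rr)^i of the original deposit: Bank 1 lends 165·0.8240 = 135.9600, Bank 2 lends 165·0.8240² ≈ 112.0310, and so on.
Summing a geometric series: total = 165·[0.8240·(1 − 0.8240^5) / (1 − 0.8240)] ≈ 479.0497 billion.

€479 billion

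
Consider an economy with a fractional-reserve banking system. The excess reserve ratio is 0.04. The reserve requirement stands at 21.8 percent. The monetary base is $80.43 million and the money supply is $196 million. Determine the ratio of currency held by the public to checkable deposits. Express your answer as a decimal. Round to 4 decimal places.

Using m = M/MB = 196/80.43 ≈ 2.436902. From m = (1 + c)/(c + rr + e), rearranging gives 1 + c = m·(c + rr + e), so c·(1 − m) = m·(rr + e) − 1.
Hence c = [m·(rr + e) − 1]/(1 − m) = [2.436902 × (0.218 + 0.04) − 1] / (1 − 2.436902) ≈ 0.258389.

0.2584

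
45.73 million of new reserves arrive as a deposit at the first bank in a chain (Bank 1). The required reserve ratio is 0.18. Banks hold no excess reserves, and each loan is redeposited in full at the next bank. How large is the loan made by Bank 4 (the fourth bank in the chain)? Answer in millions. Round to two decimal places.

20.68 million

Each bank lends a fraction (1 − rr) = 0.8200 of the deposit it receives, so Bank 4 receives 45.73·0.8200^3 and lends 45.73·0.8200^4 ≈ 20.6755 million.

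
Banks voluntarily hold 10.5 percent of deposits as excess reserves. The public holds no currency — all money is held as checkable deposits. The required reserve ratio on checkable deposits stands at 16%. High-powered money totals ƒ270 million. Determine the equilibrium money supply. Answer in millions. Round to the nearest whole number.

The money multiplier is m = 1 / (rr + e) = 1 / (0.16 + 0.105) ≈ 3.7736.
So M = m × MB = 3.7736 × 270 = 1018.872 million.

ƒ1019 million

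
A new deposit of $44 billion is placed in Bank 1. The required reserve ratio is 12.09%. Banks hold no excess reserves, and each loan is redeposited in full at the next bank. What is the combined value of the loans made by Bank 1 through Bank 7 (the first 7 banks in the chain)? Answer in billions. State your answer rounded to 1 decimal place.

Bank i lends (1 − rr)^i of the original deposit: Bank 1 lends 44·0.8791 = 38.6804, Bank 2 lends 44·0.8791² ≈ 34.0039, and so on.
Summing a geometric series: total = 44·[0.8791·(1 − 0.8791^7) / (1 − 0.8791)] ≈ 190.1198 billion.

$190.1 billion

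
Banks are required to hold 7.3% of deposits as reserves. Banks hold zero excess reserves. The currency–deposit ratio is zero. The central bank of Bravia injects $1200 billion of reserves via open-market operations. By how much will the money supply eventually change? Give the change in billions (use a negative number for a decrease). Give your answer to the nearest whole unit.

$16438 billion

The simple money multiplier is m = 1/rr = 1/0.073 ≈ 13.69863.
An open-market purchase increases the monetary base by 1200 billion, so ΔM = m × ΔMB = 13.69863 × 1200 = 16438.356 billion.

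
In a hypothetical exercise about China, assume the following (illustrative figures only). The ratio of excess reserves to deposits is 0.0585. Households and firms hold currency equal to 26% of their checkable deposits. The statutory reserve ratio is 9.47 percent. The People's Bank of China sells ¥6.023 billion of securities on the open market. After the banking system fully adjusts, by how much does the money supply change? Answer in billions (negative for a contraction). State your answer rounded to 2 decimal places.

-18.37 billion

The money multiplier is m = (1 + c) / (rr + e + c) = (1 + 0.26) / (0.0947 + 0.0585 + 0.26) ≈ 3.0494.
The sale removes 6.023 billion of base, so ΔM = m × ΔMB = 3.0494 × (−6.023) ≈ -18.3665 billion.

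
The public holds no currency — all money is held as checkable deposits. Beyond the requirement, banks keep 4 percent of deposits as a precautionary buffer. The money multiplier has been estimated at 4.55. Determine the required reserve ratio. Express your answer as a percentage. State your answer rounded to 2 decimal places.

Using m = 4.55. Since m = (1 + c)/(c + rr + e), the denominator satisfies c + rr + e = (1 + c)/m = (1 + 0) / 4.55 ≈ 0.219780.
With c = 0 and e = 0.04, the required reserve ratio is 0.219780 − 0 − 0.04 = 0.17978.

17.98%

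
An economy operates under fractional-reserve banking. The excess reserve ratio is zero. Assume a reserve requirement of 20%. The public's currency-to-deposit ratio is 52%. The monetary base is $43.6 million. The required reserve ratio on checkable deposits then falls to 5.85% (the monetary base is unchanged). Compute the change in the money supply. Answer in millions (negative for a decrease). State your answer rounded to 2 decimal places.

Initially m₁ = (1 + 0.52) / (0.2 + 0.52) ≈ 2.11111, so M₁ = 2.11111 × 43.6 ≈ 92.0444 million.
After the change m₂ = (1 + 0.52) / (0.0585 + 0.52) ≈ 2.62748, so M₂ = 2.62748 × 43.6 ≈ 114.5581 million.
ΔM = M₂ − M₁ = 114.5581 − 92.0444 = 22.5137 million.

$22.51 million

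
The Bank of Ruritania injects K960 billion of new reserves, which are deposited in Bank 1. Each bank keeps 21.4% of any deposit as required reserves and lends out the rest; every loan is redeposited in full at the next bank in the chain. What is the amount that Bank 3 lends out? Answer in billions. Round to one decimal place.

K466.2 billion

Each bank lends a fraction (1 − rr) = 0.7860 of the deposit it receives, so Bank 3 receives 960·0.7860^2 and lends 960·0.7860^3 ≈ 466.1641 billion.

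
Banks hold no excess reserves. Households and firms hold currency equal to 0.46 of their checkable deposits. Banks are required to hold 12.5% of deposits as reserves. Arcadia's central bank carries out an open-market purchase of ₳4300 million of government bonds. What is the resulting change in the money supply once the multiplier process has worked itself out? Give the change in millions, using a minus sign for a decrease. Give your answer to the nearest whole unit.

₳10732 million

The money multiplier is m = (1 + c) / (rr + c) = (1 + 0.46) / (0.125 + 0.46) ≈ 2.49573.
The purchase adds 4300 million of base, so ΔM = m × ΔMB = 2.49573 × (+4300) = 10731.639 million.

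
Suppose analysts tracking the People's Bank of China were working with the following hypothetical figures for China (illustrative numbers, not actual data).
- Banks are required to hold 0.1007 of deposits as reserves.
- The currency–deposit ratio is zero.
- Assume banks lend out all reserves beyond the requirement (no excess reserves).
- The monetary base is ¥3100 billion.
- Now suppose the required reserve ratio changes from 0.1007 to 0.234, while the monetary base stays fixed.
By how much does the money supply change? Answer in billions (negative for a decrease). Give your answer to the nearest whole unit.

-17537 billion

Initially m₁ = 1 / (0.1007) ≈ 9.93049, so M₁ = 9.93049 × 3100 = 30784.519 billion.
After the change m₂ = 1 / (0.234) ≈ 4.27350, so M₂ = 4.27350 × 3100 = 13247.85 billion.
ΔM = M₂ − M₁ = 13247.85 − 30784.519 = -17536.669 billion.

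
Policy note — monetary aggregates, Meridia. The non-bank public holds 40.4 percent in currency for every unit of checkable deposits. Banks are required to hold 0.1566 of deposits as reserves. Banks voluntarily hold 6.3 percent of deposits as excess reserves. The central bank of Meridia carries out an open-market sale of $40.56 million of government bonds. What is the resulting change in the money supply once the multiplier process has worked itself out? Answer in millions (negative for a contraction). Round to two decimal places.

-91.32 million

The money multiplier is m = (1 + c) / (rr + e + c) = (1 + 0.404) / (0.1566 + 0.063 + 0.404) ≈ 2.25144.
The sale removes 40.56 million of base, so ΔM = m × ΔMB = 2.25144 × (−40.56) ≈ -91.3184 million.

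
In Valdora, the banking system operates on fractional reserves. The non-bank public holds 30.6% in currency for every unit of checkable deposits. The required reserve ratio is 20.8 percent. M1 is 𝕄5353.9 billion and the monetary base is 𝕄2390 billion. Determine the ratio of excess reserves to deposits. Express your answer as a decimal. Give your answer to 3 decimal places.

Using m = M/MB = 5353.9/2390 ≈ 2.240126. Since m = (1 + c)/(c + rr + e), the denominator satisfies c + rr + e = (1 + c)/m = (1 + 0.306) / 2.240126 ≈ 0.583003.
With c = 0.306 and rr = 0.208, the ratio of excess reserves to deposits is 0.583003 − 0.306 − 0.208 = 0.069003.

0.069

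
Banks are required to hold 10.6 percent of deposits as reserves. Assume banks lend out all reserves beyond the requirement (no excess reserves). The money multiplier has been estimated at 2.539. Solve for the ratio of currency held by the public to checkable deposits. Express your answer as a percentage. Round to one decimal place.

47.5%

Using m = 2.539. From m = (1 + c)/(c + rr + e), rearranging gives 1 + c = m·(c + rr + e), so c·(1 − m) = m·(rr + e) − 1.
Hence c = [m·(rr + e) − 1]/(1 − m) = [2.539 × (0.106 + 0) − 1] / (1 − 2.539) ≈ 0.474897.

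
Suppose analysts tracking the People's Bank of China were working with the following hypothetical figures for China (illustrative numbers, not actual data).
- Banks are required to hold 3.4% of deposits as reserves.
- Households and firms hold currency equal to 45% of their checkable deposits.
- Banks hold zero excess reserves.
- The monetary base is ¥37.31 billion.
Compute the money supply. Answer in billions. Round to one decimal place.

The money multiplier is m = (1 + c) / (rr + c) = (1 + 0.45) / (0.034 + 0.45) ≈ 2.9959.
So M = m × MB = 2.9959 × 37.31 ≈ 111.777 billion.

¥111.8 billion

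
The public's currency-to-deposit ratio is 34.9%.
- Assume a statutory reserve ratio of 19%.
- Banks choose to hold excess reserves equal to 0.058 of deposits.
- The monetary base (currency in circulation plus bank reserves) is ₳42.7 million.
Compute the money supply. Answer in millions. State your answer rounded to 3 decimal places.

₳96.486 million

The money multiplier is m = (1 + c) / (rr + e + c) = (1 + 0.349) / (0.19 + 0.058 + 0.349) ≈ 2.259631.
So M = m × MB = 2.259631 × 42.7 ≈ 96.4862 million.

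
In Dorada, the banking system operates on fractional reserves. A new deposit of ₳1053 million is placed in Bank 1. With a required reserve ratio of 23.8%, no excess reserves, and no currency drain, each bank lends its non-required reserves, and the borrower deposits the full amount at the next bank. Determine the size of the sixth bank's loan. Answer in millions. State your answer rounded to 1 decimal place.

Each bank lends a fraction (1 − rr) = 0.7620 of the deposit it receives, so Bank 6 receives 1053·0.7620^5 and lends 1053·0.7620^6 ≈ 206.1381 million.

₳206.1 million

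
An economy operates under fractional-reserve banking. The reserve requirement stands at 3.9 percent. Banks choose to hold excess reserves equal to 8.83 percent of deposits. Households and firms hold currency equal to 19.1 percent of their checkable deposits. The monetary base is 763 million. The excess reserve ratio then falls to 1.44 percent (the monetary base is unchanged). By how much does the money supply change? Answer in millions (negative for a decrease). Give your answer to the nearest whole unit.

863 million

Initially m₁ = (1 + 0.191) / (0.039 + 0.0883 + 0.191) ≈ 3.7418, so M₁ = 3.7418 × 763 = 2854.9934 million.
After the change m₂ = (1 + 0.191) / (0.039 + 0.0144 + 0.191) ≈ 4.8732, so M₂ = 4.8732 × 763 = 3718.2516 million.
ΔM = M₂ − M₁ = 3718.2516 − 2854.9934 = 863.2582 million.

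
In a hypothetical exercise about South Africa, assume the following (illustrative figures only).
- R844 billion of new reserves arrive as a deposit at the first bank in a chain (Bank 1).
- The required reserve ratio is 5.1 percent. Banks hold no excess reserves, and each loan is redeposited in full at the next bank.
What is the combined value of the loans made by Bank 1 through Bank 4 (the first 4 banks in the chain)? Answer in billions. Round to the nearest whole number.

Bank i lends (1 − rr)^i of the original deposit: Bank 1 lends 844·0.9490 = 800.9560, Bank 2 lends 844·0.9490² ≈ 760.1072, and so on.
Summing a geometric series: total = 844·[0.9490·(1 − 0.9490^4) / (1 − 0.9490)] ≈ 2966.9584 billion.

R2967 billion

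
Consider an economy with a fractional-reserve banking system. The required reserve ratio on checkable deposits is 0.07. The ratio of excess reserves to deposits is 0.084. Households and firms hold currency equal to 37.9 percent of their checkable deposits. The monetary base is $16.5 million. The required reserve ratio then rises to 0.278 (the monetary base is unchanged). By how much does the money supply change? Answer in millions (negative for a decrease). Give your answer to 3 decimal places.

-11.983 million

Initially m₁ = (1 + 0.379) / (0.07 + 0.084 + 0.379) ≈ 2.587242, so M₁ = 2.587242 × 16.5 ≈ 42.6895 million.
After the change m₂ = (1 + 0.379) / (0.278 + 0.084 + 0.379) ≈ 1.860999, so M₂ = 1.860999 × 16.5 ≈ 30.7065 million.
ΔM = M₂ − M₁ = 30.7065 − 42.6895 = -11.983 million.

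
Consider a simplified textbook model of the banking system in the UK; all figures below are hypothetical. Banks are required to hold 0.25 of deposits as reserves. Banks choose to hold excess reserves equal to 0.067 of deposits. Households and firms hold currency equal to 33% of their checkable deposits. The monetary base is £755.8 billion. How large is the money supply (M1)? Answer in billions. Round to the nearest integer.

£1554 billion

The money multiplier is m = (1 + c) / (rr + e + c) = (1 + 0.33) / (0.25 + 0.067 + 0.33) ≈ 2.0556.
So M = m × MB = 2.0556 × 755.8 ≈ 1553.6225 billion.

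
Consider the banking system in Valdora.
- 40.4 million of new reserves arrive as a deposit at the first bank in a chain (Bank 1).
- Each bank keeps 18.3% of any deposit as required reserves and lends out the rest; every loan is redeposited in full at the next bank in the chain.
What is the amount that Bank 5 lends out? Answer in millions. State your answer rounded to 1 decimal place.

14.7 million

Each bank lends a fraction (1 − rr) = 0.8170 of the deposit it receives, so Bank 5 receives 40.4·0.8170^4 and lends 40.4·0.8170^5 ≈ 14.7059 million.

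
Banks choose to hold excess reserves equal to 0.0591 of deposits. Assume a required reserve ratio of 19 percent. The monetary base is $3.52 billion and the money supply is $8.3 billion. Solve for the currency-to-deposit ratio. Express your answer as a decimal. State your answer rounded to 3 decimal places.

Using m = M/MB = 8.3/3.52 ≈ 2.357955. From m = (1 + c)/(c + rr + e), rearranging gives 1 + c = m·(c + rr + e), so c·(1 − m) = m·(rr + e) − 1.
Hence c = [m·(rr + e) − 1]/(1 − m) = [2.357955 × (0.19 + 0.0591) − 1] / (1 − 2.357955) ≈ 0.303864.

0.304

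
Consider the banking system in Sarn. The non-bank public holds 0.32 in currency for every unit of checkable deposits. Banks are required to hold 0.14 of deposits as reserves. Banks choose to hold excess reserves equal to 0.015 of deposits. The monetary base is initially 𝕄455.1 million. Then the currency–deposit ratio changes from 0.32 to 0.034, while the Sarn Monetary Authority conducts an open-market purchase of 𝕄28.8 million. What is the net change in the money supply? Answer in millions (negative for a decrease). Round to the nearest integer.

𝕄1383 million

Before: m₁ = (1 + 0.32) / (0.14 + 0.015 + 0.32) ≈ 2.7789, MB₁ = 455.1, so M₁ = 2.7789 × 455.1 ≈ 1264.6774 million.
After: m₂ = (1 + 0.034) / (0.14 + 0.015 + 0.034) ≈ 5.4709, MB₂ = 455.1 + 28.8 = 483.9, so M₂ = 5.4709 × 483.9 ≈ 2647.3685 million.
ΔM = M₂ − M₁ = 2647.3685 − 1264.6774 = 1382.6911 million.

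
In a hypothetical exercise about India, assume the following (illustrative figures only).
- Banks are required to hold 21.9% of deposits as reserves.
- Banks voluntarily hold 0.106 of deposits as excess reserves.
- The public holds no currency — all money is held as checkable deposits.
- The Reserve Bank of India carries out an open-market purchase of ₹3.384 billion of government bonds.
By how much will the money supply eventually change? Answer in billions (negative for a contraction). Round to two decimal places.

₹10.41 billion

The money multiplier is m = 1 / (rr + e) = 1 / (0.219 + 0.106) ≈ 3.0769.
The purchase adds 3.384 billion of base, so ΔM = m × ΔMB = 3.0769 × (+3.384) ≈ 10.4122 billion.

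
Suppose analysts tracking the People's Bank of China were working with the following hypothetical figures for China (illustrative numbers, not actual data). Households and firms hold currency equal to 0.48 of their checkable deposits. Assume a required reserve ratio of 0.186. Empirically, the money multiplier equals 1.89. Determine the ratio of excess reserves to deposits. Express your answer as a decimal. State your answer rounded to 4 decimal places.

0.1171

Using m = 1.89. Since m = (1 + c)/(c + rr + e), the denominator satisfies c + rr + e = (1 + c)/m = (1 + 0.48) / 1.89 ≈ 0.783069.
With c = 0.48 and rr = 0.186, the ratio of excess reserves to deposits is 0.783069 − 0.48 − 0.186 = 0.117069.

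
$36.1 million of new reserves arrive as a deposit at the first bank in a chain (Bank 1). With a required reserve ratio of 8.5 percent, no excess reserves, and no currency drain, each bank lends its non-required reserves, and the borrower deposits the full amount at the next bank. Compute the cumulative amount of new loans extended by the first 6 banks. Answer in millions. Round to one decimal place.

Bank i lends (1 − rr)^i of the original deposit: Bank 1 lends 36.1·0.9150 = 33.0315, Bank 2 lends 36.1·0.9150² ≈ 30.2238, and so on.
Summing a geometric series: total = 36.1·[0.9150·(1 − 0.9150^6) / (1 − 0.9150)] ≈ 160.5528 million.

$160.6 million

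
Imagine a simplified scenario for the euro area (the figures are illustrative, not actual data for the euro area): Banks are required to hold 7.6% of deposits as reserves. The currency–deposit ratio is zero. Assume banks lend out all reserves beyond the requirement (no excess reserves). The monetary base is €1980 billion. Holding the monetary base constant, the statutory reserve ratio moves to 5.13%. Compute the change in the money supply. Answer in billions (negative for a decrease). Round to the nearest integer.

€12544 billion

Initially m₁ = 1 / (0.076) ≈ 13.15789, so M₁ = 13.15789 × 1980 = 26052.6222 billion.
After the change m₂ = 1 / (0.0513) ≈ 19.49318, so M₂ = 19.49318 × 1980 = 38596.4964 billion.
ΔM = M₂ − M₁ = 38596.4964 − 26052.6222 = 12543.8742 billion.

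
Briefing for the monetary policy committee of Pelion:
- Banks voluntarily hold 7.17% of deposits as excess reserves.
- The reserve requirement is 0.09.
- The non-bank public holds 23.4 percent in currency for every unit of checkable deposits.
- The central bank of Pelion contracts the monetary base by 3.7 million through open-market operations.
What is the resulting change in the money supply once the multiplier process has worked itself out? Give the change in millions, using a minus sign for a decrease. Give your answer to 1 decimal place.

The money multiplier is m = (1 + c) / (rr + e + c) = (1 + 0.234) / (0.09 + 0.0717 + 0.234) ≈ 3.1185.
The sale removes 3.7 million of base, so ΔM = m × ΔMB = 3.1185 × (−3.7) ≈ -11.5385 million.

-11.5 million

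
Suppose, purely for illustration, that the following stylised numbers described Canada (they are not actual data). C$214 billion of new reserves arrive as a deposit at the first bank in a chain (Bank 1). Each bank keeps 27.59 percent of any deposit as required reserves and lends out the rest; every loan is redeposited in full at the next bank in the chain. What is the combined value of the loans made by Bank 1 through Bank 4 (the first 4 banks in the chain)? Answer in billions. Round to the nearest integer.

C$407 billion

Bank i lends (1 − rr)^i of the original deposit: Bank 1 lends 214·0.7241 = 154.9574, Bank 2 lends 214·0.7241² ≈ 112.2047, and so on.
Summing a geometric series: total = 214·[0.7241·(1 − 0.7241^4) / (1 − 0.7241)] ≈ 407.2407 billion.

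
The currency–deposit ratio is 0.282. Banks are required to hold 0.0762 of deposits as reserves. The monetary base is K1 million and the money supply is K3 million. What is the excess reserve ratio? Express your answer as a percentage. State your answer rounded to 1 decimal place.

Using m = M/MB = 3/1 = 3.000000. Since m = (1 + c)/(c + rr + e), the denominator satisfies c + rr + e = (1 + c)/m = (1 + 0.282) / 3.000000 ≈ 0.427333.
With c = 0.282 and rr = 0.0762, the excess reserve ratio is 0.427333 − 0.282 − 0.0762 = 0.069133.

6.9%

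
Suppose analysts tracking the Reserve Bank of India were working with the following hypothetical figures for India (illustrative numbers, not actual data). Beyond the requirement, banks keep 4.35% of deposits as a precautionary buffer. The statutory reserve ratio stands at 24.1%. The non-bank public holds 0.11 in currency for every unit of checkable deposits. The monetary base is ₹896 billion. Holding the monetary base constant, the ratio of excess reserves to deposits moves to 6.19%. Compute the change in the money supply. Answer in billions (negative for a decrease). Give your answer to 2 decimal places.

-112.35 billion

Initially m₁ = (1 + 0.11) / (0.241 + 0.0435 + 0.11) ≈ 2.813688, so M₁ = 2.813688 × 896 ≈ 2521.0644 billion.
After the change m₂ = (1 + 0.11) / (0.241 + 0.0619 + 0.11) ≈ 2.688302, so M₂ = 2.688302 × 896 ≈ 2408.7186 billion.
ΔM = M₂ − M₁ = 2408.7186 − 2521.0644 = -112.3458 billion.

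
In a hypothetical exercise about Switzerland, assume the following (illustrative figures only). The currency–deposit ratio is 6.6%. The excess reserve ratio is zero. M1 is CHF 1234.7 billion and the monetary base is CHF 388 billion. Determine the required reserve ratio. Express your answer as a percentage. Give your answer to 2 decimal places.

26.90%

Using m = M/MB = 1234.7/388 ≈ 3.182216. Since m = (1 + c)/(c + rr + e), the denominator satisfies c + rr + e = (1 + c)/m = (1 + 0.066) / 3.182216 ≈ 0.334987.
With c = 0.066 and e = 0, the required reserve ratio is 0.334987 − 0.066 − 0 = 0.268987.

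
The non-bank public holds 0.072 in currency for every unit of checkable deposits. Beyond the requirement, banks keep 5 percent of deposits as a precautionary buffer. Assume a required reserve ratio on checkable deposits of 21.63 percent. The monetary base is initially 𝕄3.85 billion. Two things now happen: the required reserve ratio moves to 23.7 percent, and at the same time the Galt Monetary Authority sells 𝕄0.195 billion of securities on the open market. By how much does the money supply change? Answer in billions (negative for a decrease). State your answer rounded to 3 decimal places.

Before: m₁ = (1 + 0.072) / (0.2163 + 0.05 + 0.072) ≈ 3.16879, MB₁ = 3.85, so M₁ = 3.16879 × 3.85 ≈ 12.1998 billion.
After: m₂ = (1 + 0.072) / (0.237 + 0.05 + 0.072) ≈ 2.98607, MB₂ = 3.85 − 0.195 = 3.655, so M₂ = 2.98607 × 3.655 ≈ 10.9141 billion.
ΔM = M₂ − M₁ = 10.9141 − 12.1998 = -1.2857 billion.

-1.286 billion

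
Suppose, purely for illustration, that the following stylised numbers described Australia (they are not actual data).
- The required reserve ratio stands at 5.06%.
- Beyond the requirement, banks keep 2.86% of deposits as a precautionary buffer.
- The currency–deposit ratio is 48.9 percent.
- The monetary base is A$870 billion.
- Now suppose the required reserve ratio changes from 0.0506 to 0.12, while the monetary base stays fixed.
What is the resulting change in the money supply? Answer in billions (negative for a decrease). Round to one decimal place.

Initially m₁ = (1 + 0.489) / (0.0506 + 0.0286 + 0.489) ≈ 2.62056, so M₁ = 2.62056 × 870 = 2279.8872 billion.
After the change m₂ = (1 + 0.489) / (0.12 + 0.0286 + 0.489) ≈ 2.33532, so M₂ = 2.33532 × 870 = 2031.7284 billion.
ΔM = M₂ − M₁ = 2031.7284 − 2279.8872 = -248.1588 billion.

-248.2 billion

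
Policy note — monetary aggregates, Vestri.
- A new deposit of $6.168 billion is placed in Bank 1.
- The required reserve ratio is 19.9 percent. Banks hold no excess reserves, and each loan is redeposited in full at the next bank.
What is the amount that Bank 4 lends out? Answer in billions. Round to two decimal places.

$2.54 billion

Each bank lends a fraction (1 − rr) = 0.8010 of the deposit it receives, so Bank 4 receives 6.168·0.8010^3 and lends 6.168·0.8010^4 ≈ 2.5391 billion.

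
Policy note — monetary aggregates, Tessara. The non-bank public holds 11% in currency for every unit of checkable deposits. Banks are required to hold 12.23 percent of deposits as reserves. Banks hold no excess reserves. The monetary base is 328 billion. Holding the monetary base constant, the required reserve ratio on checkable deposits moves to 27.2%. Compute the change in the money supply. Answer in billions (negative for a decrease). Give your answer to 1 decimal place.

-614.2 billion

Initially m₁ = (1 + 0.11) / (0.1223 + 0.11) ≈ 4.77830, so M₁ = 4.77830 × 328 = 1567.2824 billion.
After the change m₂ = (1 + 0.11) / (0.272 + 0.11) ≈ 2.90576, so M₂ = 2.90576 × 328 ≈ 953.0893 billion.
ΔM = M₂ − M₁ = 953.0893 − 1567.2824 = -614.1931 billion.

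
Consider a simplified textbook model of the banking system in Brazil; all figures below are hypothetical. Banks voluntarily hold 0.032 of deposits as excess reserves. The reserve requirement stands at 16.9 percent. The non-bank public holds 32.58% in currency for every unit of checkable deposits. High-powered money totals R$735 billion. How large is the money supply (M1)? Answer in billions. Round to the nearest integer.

The money multiplier is m = (1 + c) / (rr + e + c) = (1 + 0.3258) / (0.169 + 0.032 + 0.3258) ≈ 2.5167.
So M = m × MB = 2.5167 × 735 = 1849.7745 billion.

R$1850 billion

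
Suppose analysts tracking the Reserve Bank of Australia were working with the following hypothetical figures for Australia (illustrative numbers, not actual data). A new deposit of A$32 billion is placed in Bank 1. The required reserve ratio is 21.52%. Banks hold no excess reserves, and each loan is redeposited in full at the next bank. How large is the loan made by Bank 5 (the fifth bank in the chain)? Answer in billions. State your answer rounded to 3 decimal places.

A$9.527 billion

Each bank lends a fraction (1 − rr) = 0.7848 of the deposit it receives, so Bank 5 receives 32·0.7848^4 and lends 32·0.7848^5 ≈ 9.5268 billion.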